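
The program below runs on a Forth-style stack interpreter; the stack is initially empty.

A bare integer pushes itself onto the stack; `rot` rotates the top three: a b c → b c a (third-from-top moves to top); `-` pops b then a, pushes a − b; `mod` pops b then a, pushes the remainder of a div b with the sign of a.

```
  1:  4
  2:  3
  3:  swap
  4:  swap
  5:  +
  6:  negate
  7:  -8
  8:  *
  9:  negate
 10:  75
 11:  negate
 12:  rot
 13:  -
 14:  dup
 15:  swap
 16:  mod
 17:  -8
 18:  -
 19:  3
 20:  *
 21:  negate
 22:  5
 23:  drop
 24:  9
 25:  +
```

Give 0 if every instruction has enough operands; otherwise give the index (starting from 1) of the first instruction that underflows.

4      -> 4
3      -> 4 3
swap   -> 3 4
swap   -> 4 3
+      -> 7
negate -> -7
-8     -> -7 -8
*      -> 56
negate -> -56
75     -> -56 75
negate -> -56 -75
rot  — needs 3 operands, stack has 2 → underflow

12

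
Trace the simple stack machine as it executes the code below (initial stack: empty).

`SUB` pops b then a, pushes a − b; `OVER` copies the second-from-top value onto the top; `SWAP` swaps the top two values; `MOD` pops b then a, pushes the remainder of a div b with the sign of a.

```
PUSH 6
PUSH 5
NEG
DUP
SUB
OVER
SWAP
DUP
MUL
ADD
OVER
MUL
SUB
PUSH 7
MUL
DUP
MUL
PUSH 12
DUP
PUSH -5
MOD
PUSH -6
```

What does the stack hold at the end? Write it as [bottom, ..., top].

PUSH 6   6
PUSH 5   6 5
NEG      6 -5
DUP      6 -5 -5
SUB      6 0
OVER     6 0 6
SWAP     6 6 0
DUP      6 6 0 0
MUL      6 6 0
ADD      6 6
OVER     6 6 6
MUL      6 36
SUB      -30
PUSH 7   -30 7
MUL      -210
DUP      -210 -210
MUL      44100
PUSH 12  44100 12
DUP      44100 12 12
PUSH -5  44100 12 12 -5
MOD      44100 12 2
PUSH -6  44100 12 2 -6

[44100, 12, 2, -6]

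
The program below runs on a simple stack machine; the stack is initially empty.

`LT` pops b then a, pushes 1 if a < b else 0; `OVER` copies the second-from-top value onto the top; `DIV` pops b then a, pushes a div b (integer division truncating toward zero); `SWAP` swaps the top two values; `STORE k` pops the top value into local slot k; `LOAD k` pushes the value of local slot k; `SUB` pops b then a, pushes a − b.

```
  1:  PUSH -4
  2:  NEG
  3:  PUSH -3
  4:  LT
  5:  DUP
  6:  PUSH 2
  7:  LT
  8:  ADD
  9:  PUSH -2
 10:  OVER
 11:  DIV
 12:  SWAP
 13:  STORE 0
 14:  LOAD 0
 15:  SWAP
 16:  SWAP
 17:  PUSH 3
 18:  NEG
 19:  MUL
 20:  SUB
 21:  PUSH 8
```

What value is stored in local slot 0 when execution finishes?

1

PUSH -4  -4
NEG      4
PUSH -3  4 -3
LT       0
DUP      0 0
PUSH 2   0 0 2
LT       0 1
ADD      1
PUSH -2  1 -2
OVER     1 -2 1
DIV      1 -2
SWAP     -2 1
STORE 0  -2
LOAD 0   -2 1
SWAP     1 -2
SWAP     -2 1
PUSH 3   -2 1 3
NEG      -2 1 -3
MUL      -2 -3
SUB      1
PUSH 8   1 8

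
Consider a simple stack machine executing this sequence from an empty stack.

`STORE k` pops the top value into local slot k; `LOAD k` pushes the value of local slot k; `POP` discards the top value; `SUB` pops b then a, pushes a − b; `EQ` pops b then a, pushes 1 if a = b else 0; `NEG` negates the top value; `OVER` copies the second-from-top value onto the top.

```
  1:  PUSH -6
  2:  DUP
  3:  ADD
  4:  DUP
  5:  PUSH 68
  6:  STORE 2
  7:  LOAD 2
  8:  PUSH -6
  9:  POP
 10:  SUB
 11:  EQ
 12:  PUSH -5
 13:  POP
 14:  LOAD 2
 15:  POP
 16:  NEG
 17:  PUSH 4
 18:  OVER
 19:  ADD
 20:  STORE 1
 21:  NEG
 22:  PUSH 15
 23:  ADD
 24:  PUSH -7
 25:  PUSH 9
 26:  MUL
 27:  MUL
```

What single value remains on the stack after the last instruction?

PUSH -6 -> -6
DUP     -> -6 -6
ADD     -> -12
DUP     -> -12 -12
PUSH 68 -> -12 -12 68
STORE 2 -> -12 -12
LOAD 2  -> -12 -12 68
PUSH -6 -> -12 -12 68 -6
POP     -> -12 -12 68
SUB     -> -12 -80
EQ      -> 0
PUSH -5 -> 0 -5
POP     -> 0
LOAD 2  -> 0 68
POP     -> 0
NEG     -> 0
PUSH 4  -> 0 4
OVER    -> 0 4 0
ADD     -> 0 4
STORE 1 -> 0
NEG     -> 0
PUSH 15 -> 0 15
ADD     -> 15
PUSH -7 -> 15 -7
PUSH 9  -> 15 -7 9
MUL     -> 15 -63
MUL     -> -945

-945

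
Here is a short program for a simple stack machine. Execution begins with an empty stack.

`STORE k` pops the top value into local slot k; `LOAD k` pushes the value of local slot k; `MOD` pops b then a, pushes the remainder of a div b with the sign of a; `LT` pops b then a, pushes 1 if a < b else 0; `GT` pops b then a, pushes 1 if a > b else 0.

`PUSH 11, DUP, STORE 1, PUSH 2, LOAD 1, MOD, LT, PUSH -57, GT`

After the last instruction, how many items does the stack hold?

1

PUSH 11  -> 11
DUP      -> 11 11
STORE 1  -> 11
PUSH 2   -> 11 2
LOAD 1   -> 11 2 11
MOD      -> 11 2
LT       -> 0
PUSH -57 -> 0 -57
GT       -> 1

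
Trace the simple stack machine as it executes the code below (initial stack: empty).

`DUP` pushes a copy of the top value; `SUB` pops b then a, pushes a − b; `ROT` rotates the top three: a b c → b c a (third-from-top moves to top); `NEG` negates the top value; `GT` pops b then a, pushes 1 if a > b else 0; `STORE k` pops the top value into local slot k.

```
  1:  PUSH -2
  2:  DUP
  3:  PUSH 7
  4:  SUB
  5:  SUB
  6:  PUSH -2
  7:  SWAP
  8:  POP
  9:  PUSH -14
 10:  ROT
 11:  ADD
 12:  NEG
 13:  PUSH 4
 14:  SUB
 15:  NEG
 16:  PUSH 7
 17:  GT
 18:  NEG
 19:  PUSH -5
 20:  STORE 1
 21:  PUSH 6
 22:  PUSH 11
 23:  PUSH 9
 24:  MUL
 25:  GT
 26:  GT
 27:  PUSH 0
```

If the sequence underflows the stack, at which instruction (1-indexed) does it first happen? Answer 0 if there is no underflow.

10

PUSH -2  → -2
DUP      → -2 -2
PUSH 7   → -2 -2 7
SUB      → -2 -9
SUB      → 7
PUSH -2  → 7 -2
SWAP     → -2 7
POP      → -2
PUSH -14 → -2 -14
ROT  — needs 3 operands, stack has 2 → underflow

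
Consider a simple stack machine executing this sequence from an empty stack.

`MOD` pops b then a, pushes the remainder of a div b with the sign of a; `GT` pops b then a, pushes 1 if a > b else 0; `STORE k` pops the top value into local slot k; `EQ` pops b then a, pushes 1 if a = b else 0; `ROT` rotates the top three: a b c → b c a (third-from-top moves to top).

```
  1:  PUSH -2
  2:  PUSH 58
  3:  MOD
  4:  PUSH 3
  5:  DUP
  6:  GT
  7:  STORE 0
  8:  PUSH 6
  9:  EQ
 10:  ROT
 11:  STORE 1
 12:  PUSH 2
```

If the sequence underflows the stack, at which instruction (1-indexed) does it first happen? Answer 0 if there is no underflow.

PUSH -2  -2
PUSH 58  -2 58
MOD      -2
PUSH 3   -2 3
DUP      -2 3 3
GT       -2 0
STORE 0  -2
PUSH 6   -2 6
EQ       0
ROT  — needs 3 operands, stack has 1 → underflow

10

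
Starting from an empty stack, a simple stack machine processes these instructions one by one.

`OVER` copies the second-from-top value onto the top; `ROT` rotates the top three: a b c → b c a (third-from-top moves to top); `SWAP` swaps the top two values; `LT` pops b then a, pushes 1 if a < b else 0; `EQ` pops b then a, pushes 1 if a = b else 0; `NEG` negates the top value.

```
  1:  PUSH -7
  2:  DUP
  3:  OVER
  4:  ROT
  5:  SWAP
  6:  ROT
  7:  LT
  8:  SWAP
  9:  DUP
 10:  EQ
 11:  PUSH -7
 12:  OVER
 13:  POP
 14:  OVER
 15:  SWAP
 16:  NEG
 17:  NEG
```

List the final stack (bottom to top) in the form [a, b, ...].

[0, 1, 1, -7]

PUSH -7 -> -7
DUP     -> -7 -7
OVER    -> -7 -7 -7
ROT     -> -7 -7 -7
SWAP    -> -7 -7 -7
ROT     -> -7 -7 -7
LT      -> -7 0
SWAP    -> 0 -7
DUP     -> 0 -7 -7
EQ      -> 0 1
PUSH -7 -> 0 1 -7
OVER    -> 0 1 -7 1
POP     -> 0 1 -7
OVER    -> 0 1 -7 1
SWAP    -> 0 1 1 -7
NEG     -> 0 1 1 7
NEG     -> 0 1 1 -7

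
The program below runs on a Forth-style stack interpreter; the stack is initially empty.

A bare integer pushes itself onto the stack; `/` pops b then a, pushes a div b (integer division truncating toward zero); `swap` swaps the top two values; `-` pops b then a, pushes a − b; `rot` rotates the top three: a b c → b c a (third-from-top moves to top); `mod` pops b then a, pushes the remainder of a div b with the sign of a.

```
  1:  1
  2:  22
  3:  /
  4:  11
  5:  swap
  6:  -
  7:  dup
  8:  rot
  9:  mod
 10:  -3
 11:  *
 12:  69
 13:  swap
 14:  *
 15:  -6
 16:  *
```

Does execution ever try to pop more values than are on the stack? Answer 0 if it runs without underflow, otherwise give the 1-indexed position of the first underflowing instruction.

8

1     1
22    1 22
/     0
11    0 11
swap  11 0
-     11
dup   11 11
rot  — needs 3 operands, stack has 2 → underflow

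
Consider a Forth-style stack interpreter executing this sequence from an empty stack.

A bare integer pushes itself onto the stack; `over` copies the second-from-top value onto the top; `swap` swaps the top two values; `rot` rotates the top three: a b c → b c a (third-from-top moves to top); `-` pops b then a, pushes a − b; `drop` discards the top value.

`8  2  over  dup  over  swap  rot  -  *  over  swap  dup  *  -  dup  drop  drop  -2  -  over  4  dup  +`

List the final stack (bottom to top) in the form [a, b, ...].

[8, 4, 8, 8]

8    → 8
2    → 8 2
over → 8 2 8
dup  → 8 2 8 8
over → 8 2 8 8 8
swap → 8 2 8 8 8
rot  → 8 2 8 8 8
-    → 8 2 8 0
*    → 8 2 0
over → 8 2 0 2
swap → 8 2 2 0
dup  → 8 2 2 0 0
*    → 8 2 2 0
-    → 8 2 2
dup  → 8 2 2 2
drop → 8 2 2
drop → 8 2
-2   → 8 2 -2
-    → 8 4
over → 8 4 8
4    → 8 4 8 4
dup  → 8 4 8 4 4
+    → 8 4 8 8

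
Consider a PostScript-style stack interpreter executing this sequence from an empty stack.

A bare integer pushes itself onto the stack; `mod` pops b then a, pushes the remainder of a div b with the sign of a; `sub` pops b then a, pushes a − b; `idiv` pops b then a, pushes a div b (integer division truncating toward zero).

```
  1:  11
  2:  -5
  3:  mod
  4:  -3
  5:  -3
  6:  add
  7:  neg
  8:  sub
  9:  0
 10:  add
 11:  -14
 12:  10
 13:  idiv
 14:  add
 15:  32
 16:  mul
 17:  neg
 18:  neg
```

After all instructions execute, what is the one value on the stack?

11   → 11
-5   → 11 -5
mod  → 1
-3   → 1 -3
-3   → 1 -3 -3
add  → 1 -6
neg  → 1 6
sub  → -5
0    → -5 0
add  → -5
-14  → -5 -14
10   → -5 -14 10
idiv → -5 -1
add  → -6
32   → -6 32
mul  → -192
neg  → 192
neg  → -192

-192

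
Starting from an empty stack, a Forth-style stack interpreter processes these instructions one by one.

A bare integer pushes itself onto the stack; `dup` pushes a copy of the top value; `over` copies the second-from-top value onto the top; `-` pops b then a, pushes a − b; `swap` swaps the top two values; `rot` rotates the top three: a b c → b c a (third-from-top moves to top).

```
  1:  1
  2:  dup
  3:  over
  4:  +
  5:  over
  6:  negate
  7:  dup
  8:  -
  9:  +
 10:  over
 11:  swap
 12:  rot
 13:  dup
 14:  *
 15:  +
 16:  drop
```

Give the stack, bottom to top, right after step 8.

[1, 2, 0]

1      -> [1]
dup    -> [1, 1]
over   -> [1, 1, 1]
+      -> [1, 2]
over   -> [1, 2, 1]
negate -> [1, 2, -1]
dup    -> [1, 2, -1, -1]
-      -> [1, 2, 0]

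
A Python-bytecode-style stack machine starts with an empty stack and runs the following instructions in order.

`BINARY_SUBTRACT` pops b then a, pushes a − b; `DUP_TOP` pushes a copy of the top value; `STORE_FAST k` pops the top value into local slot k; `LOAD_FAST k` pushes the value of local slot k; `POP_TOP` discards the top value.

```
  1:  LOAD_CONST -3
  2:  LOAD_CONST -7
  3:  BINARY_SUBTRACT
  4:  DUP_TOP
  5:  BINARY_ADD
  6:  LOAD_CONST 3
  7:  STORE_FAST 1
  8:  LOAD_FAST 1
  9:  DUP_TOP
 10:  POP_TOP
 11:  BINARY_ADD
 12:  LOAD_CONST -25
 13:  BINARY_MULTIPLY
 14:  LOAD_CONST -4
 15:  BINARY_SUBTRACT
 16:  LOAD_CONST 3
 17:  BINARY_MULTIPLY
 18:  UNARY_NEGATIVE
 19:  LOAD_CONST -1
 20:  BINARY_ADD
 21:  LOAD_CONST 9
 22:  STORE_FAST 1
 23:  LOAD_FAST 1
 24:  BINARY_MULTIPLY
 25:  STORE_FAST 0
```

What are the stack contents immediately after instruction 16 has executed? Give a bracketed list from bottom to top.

LOAD_CONST -3    [-3]
LOAD_CONST -7    [-3, -7]
BINARY_SUBTRACT  [4]
DUP_TOP          [4, 4]
BINARY_ADD       [8]
LOAD_CONST 3     [8, 3]
STORE_FAST 1     [8]
LOAD_FAST 1      [8, 3]
DUP_TOP          [8, 3, 3]
POP_TOP          [8, 3]
BINARY_ADD       [11]
LOAD_CONST -25   [11, -25]
BINARY_MULTIPLY  [-275]
LOAD_CONST -4    [-275, -4]
BINARY_SUBTRACT  [-271]
LOAD_CONST 3     [-271, 3]

[-271, 3]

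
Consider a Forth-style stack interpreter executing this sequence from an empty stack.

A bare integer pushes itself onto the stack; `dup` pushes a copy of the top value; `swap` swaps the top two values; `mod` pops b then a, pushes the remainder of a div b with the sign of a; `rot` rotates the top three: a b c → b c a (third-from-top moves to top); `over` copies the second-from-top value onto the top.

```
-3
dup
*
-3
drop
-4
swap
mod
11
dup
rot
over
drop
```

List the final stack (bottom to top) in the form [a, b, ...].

-3    -3
dup   -3 -3
*     9
-3    9 -3
drop  9
-4    9 -4
swap  -4 9
mod   -4
11    -4 11
dup   -4 11 11
rot   11 11 -4
over  11 11 -4 11
drop  11 11 -4

[11, 11, -4]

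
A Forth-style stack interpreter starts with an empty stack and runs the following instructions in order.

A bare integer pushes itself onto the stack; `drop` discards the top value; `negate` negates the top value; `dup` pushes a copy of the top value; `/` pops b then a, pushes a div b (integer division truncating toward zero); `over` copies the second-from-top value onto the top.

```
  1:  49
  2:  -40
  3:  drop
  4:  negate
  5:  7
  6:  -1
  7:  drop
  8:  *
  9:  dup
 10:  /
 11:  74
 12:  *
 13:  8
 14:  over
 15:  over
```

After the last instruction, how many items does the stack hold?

49     → [49]
-40    → [49, -40]
drop   → [49]
negate → [-49]
7      → [-49, 7]
-1     → [-49, 7, -1]
drop   → [-49, 7]
*      → [-343]
dup    → [-343, -343]
/      → [1]
74     → [1, 74]
*      → [74]
8      → [74, 8]
over   → [74, 8, 74]
over   → [74, 8, 74, 8]

4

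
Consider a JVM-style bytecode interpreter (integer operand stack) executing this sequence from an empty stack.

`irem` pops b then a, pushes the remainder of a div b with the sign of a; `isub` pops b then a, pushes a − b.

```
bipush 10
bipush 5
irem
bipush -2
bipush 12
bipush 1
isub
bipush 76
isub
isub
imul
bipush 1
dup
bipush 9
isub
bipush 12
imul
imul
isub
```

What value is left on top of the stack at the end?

bipush 10 → 10
bipush 5  → 10 5
irem      → 0
bipush -2 → 0 -2
bipush 12 → 0 -2 12
bipush 1  → 0 -2 12 1
isub      → 0 -2 11
bipush 76 → 0 -2 11 76
isub      → 0 -2 -65
isub      → 0 63
imul      → 0
bipush 1  → 0 1
dup       → 0 1 1
bipush 9  → 0 1 1 9
isub      → 0 1 -8
bipush 12 → 0 1 -8 12
imul      → 0 1 -96
imul      → 0 -96
isub      → 96

96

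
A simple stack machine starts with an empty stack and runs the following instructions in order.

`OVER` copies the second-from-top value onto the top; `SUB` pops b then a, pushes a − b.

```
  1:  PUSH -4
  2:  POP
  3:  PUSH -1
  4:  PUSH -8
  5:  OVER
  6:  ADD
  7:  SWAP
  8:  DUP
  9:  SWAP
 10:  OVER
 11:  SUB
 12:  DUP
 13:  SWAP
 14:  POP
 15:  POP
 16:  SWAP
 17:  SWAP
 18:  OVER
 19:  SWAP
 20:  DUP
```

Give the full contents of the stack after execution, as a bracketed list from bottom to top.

[-9, -9, -1, -1]

PUSH -4 → -4
POP     → (empty)
PUSH -1 → -1
PUSH -8 → -1 -8
OVER    → -1 -8 -1
ADD     → -1 -9
SWAP    → -9 -1
DUP     → -9 -1 -1
SWAP    → -9 -1 -1
OVER    → -9 -1 -1 -1
SUB     → -9 -1 0
DUP     → -9 -1 0 0
SWAP    → -9 -1 0 0
POP     → -9 -1 0
POP     → -9 -1
SWAP    → -1 -9
SWAP    → -9 -1
OVER    → -9 -1 -9
SWAP    → -9 -9 -1
DUP     → -9 -9 -1 -1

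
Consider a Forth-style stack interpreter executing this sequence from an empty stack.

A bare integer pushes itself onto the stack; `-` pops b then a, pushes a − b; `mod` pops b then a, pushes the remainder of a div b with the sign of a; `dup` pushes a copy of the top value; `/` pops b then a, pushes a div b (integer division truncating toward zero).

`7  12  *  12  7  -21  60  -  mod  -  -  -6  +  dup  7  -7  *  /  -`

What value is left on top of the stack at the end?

74

7    7
12   7 12
*    84
12   84 12
7    84 12 7
-21  84 12 7 -21
60   84 12 7 -21 60
-    84 12 7 -81
mod  84 12 7
-    84 5
-    79
-6   79 -6
+    73
dup  73 73
7    73 73 7
-7   73 73 7 -7
*    73 73 -49
/    73 -1
-    74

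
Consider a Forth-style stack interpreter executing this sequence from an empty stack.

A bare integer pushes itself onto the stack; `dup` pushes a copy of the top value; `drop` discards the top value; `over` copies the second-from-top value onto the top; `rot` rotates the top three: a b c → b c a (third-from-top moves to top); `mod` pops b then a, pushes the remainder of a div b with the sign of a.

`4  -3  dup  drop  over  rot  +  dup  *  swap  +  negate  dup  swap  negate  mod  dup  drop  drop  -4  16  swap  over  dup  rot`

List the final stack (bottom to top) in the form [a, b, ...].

[16, 16, 16, -4]

4      → 4
-3     → 4 -3
dup    → 4 -3 -3
drop   → 4 -3
over   → 4 -3 4
rot    → -3 4 4
+      → -3 8
dup    → -3 8 8
*      → -3 64
swap   → 64 -3
+      → 61
negate → -61
dup    → -61 -61
swap   → -61 -61
negate → -61 61
mod    → 0
dup    → 0 0
drop   → 0
drop   → (empty)
-4     → -4
16     → -4 16
swap   → 16 -4
over   → 16 -4 16
dup    → 16 -4 16 16
rot    → 16 16 16 -4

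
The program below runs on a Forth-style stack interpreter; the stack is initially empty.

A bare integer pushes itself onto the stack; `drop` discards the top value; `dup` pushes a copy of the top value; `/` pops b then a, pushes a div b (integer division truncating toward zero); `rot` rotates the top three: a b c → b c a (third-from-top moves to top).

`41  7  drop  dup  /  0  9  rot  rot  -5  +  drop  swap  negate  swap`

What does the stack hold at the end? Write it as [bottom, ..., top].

41     -> [41]
7      -> [41, 7]
drop   -> [41]
dup    -> [41, 41]
/      -> [1]
0      -> [1, 0]
9      -> [1, 0, 9]
rot    -> [0, 9, 1]
rot    -> [9, 1, 0]
-5     -> [9, 1, 0, -5]
+      -> [9, 1, -5]
drop   -> [9, 1]
swap   -> [1, 9]
negate -> [1, -9]
swap   -> [-9, 1]

[-9, 1]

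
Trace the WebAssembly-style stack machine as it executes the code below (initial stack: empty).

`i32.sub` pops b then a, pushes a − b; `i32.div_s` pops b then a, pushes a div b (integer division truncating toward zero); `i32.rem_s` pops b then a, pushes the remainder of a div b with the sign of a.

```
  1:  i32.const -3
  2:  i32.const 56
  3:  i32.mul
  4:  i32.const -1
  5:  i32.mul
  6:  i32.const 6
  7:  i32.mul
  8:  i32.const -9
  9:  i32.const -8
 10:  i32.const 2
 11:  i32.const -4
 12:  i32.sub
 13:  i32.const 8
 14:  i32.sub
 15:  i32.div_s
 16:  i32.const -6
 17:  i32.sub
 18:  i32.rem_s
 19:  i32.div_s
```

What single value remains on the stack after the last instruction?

i32.const -3  [-3]
i32.const 56  [-3, 56]
i32.mul       [-168]
i32.const -1  [-168, -1]
i32.mul       [168]
i32.const 6   [168, 6]
i32.mul       [1008]
i32.const -9  [1008, -9]
i32.const -8  [1008, -9, -8]
i32.const 2   [1008, -9, -8, 2]
i32.const -4  [1008, -9, -8, 2, -4]
i32.sub       [1008, -9, -8, 6]
i32.const 8   [1008, -9, -8, 6, 8]
i32.sub       [1008, -9, -8, -2]
i32.div_s     [1008, -9, 4]
i32.const -6  [1008, -9, 4, -6]
i32.sub       [1008, -9, 10]
i32.rem_s     [1008, -9]
i32.div_s     [-112]

-112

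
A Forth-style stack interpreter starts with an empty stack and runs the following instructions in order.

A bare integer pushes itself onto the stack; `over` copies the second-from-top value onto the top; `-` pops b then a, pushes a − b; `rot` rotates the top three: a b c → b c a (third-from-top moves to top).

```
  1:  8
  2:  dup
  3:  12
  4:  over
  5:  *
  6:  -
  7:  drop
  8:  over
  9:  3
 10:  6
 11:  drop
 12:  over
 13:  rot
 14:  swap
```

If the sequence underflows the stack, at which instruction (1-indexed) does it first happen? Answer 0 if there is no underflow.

8

8    : 8
dup  : 8 8
12   : 8 8 12
over : 8 8 12 8
*    : 8 8 96
-    : 8 -88
drop : 8
over  — needs 2 operands, stack has 1 → underflow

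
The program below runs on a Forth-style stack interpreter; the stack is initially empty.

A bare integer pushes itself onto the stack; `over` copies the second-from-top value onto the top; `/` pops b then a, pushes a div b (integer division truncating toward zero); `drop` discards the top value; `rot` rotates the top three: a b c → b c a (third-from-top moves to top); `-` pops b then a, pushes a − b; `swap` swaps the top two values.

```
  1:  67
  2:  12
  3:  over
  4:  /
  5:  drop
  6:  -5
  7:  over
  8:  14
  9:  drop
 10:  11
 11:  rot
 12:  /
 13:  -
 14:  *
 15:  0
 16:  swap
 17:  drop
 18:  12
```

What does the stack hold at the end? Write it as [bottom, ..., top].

67   : 67
12   : 67 12
over : 67 12 67
/    : 67 0
drop : 67
-5   : 67 -5
over : 67 -5 67
14   : 67 -5 67 14
drop : 67 -5 67
11   : 67 -5 67 11
rot  : 67 67 11 -5
/    : 67 67 -2
-    : 67 69
*    : 4623
0    : 4623 0
swap : 0 4623
drop : 0
12   : 0 12

[0, 12]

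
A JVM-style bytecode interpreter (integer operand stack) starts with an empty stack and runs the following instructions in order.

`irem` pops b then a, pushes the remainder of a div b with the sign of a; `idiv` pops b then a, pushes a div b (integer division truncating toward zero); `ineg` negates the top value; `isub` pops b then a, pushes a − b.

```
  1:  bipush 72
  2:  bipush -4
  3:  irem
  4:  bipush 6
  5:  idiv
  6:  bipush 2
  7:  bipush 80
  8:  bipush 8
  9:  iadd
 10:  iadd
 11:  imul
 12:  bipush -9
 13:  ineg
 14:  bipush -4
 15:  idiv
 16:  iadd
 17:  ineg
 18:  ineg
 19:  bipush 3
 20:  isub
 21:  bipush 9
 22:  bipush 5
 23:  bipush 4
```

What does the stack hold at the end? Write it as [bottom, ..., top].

bipush 72 → 72
bipush -4 → 72 -4
irem      → 0
bipush 6  → 0 6
idiv      → 0
bipush 2  → 0 2
bipush 80 → 0 2 80
bipush 8  → 0 2 80 8
iadd      → 0 2 88
iadd      → 0 90
imul      → 0
bipush -9 → 0 -9
ineg      → 0 9
bipush -4 → 0 9 -4
idiv      → 0 -2
iadd      → -2
ineg      → 2
ineg      → -2
bipush 3  → -2 3
isub      → -5
bipush 9  → -5 9
bipush 5  → -5 9 5
bipush 4  → -5 9 5 4

[-5, 9, 5, 4]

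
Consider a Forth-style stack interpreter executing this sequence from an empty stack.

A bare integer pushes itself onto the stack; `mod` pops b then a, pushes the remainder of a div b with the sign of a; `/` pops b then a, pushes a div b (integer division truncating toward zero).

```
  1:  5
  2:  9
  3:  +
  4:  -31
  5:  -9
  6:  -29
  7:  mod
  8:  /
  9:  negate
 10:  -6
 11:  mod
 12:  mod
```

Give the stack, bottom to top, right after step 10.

5      -> [5]
9      -> [5, 9]
+      -> [14]
-31    -> [14, -31]
-9     -> [14, -31, -9]
-29    -> [14, -31, -9, -29]
mod    -> [14, -31, -9]
/      -> [14, 3]
negate -> [14, -3]
-6     -> [14, -3, -6]

[14, -3, -6]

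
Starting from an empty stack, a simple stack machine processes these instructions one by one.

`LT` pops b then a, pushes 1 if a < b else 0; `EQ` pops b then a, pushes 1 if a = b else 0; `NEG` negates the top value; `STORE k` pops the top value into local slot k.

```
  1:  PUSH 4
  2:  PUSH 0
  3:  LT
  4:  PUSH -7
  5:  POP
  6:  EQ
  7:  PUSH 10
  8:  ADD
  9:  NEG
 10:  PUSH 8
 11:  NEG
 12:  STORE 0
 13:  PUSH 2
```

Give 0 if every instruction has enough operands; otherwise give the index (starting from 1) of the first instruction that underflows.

PUSH 4  : [4]
PUSH 0  : [4, 0]
LT      : [0]
PUSH -7 : [0, -7]
POP     : [0]
EQ  — needs 2 operands, stack has 1 → underflow

6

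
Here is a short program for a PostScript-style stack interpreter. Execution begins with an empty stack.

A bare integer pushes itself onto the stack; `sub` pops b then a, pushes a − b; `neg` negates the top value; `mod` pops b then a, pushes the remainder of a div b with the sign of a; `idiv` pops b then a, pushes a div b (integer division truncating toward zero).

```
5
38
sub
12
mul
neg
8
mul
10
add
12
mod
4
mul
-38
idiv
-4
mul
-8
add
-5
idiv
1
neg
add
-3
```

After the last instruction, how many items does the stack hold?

2

5     [5]
38    [5, 38]
sub   [-33]
12    [-33, 12]
mul   [-396]
neg   [396]
8     [396, 8]
mul   [3168]
10    [3168, 10]
add   [3178]
12    [3178, 12]
mod   [10]
4     [10, 4]
mul   [40]
-38   [40, -38]
idiv  [-1]
-4    [-1, -4]
mul   [4]
-8    [4, -8]
add   [-4]
-5    [-4, -5]
idiv  [0]
1     [0, 1]
neg   [0, -1]
add   [-1]
-3    [-1, -3]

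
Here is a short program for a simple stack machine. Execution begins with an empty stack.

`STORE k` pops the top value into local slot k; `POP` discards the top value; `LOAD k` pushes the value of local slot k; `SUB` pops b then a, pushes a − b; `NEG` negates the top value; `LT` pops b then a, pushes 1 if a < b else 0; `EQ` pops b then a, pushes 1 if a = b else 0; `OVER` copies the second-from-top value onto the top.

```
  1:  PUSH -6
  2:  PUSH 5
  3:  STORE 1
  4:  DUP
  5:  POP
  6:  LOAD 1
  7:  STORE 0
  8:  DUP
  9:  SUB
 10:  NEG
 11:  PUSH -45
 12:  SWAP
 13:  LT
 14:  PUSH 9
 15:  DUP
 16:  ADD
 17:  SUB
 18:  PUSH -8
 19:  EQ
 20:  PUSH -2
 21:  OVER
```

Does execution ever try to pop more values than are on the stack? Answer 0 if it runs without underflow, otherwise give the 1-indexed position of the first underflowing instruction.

0

PUSH -6  → -6
PUSH 5   → -6 5
STORE 1  → -6
DUP      → -6 -6
POP      → -6
LOAD 1   → -6 5
STORE 0  → -6
DUP      → -6 -6
SUB      → 0
NEG      → 0
PUSH -45 → 0 -45
SWAP     → -45 0
LT       → 1
PUSH 9   → 1 9
DUP      → 1 9 9
ADD      → 1 18
SUB      → -17
PUSH -8  → -17 -8
EQ       → 0
PUSH -2  → 0 -2
OVER     → 0 -2 0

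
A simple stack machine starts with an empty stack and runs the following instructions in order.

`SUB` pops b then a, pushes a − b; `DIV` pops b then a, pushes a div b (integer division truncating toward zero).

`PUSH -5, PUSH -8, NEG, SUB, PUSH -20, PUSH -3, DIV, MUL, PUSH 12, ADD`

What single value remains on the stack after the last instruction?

PUSH -5   [-5]
PUSH -8   [-5, -8]
NEG       [-5, 8]
SUB       [-13]
PUSH -20  [-13, -20]
PUSH -3   [-13, -20, -3]
DIV       [-13, 6]
MUL       [-78]
PUSH 12   [-78, 12]
ADD       [-66]

-66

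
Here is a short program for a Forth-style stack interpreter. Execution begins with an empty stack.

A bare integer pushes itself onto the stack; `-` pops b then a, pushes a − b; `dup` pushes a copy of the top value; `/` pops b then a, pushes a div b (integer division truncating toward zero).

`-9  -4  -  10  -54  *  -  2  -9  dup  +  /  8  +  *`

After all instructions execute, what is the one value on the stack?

-9   -9
-4   -9 -4
-    -5
10   -5 10
-54  -5 10 -54
*    -5 -540
-    535
2    535 2
-9   535 2 -9
dup  535 2 -9 -9
+    535 2 -18
/    535 0
8    535 0 8
+    535 8
*    4280

4280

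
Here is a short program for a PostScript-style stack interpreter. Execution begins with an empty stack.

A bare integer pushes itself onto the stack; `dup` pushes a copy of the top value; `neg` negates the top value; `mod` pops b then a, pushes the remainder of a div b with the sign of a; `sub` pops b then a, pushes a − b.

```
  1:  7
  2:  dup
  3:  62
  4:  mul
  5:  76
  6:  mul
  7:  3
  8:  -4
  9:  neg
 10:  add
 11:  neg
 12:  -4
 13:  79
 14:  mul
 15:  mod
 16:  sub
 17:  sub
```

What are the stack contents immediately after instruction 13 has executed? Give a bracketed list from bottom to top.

7   → [7]
dup → [7, 7]
62  → [7, 7, 62]
mul → [7, 434]
76  → [7, 434, 76]
mul → [7, 32984]
3   → [7, 32984, 3]
-4  → [7, 32984, 3, -4]
neg → [7, 32984, 3, 4]
add → [7, 32984, 7]
neg → [7, 32984, -7]
-4  → [7, 32984, -7, -4]
79  → [7, 32984, -7, -4, 79]

[7, 32984, -7, -4, 79]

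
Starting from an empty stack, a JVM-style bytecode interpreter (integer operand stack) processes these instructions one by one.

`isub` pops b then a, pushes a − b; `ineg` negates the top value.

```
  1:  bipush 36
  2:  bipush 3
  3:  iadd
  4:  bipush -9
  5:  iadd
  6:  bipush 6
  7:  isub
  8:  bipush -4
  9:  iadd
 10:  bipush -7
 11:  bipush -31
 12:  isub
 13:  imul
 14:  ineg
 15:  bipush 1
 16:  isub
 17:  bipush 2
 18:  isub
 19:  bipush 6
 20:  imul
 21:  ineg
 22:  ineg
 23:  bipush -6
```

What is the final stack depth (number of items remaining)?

2

bipush 36  -> 36
bipush 3   -> 36 3
iadd       -> 39
bipush -9  -> 39 -9
iadd       -> 30
bipush 6   -> 30 6
isub       -> 24
bipush -4  -> 24 -4
iadd       -> 20
bipush -7  -> 20 -7
bipush -31 -> 20 -7 -31
isub       -> 20 24
imul       -> 480
ineg       -> -480
bipush 1   -> -480 1
isub       -> -481
bipush 2   -> -481 2
isub       -> -483
bipush 6   -> -483 6
imul       -> -2898
ineg       -> 2898
ineg       -> -2898
bipush -6  -> -2898 -6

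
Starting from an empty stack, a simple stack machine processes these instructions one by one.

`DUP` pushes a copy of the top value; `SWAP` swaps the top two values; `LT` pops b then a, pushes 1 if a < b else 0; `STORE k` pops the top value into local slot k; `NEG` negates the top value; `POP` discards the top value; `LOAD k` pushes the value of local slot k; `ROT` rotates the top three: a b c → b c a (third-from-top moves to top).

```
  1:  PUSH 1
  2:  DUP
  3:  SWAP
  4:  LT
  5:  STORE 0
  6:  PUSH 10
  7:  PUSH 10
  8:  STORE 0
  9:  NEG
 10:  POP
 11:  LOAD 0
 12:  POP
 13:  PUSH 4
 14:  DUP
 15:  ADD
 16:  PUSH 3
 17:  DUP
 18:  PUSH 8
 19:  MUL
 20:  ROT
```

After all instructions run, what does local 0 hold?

PUSH 1  → [1]
DUP     → [1, 1]
SWAP    → [1, 1]
LT      → [0]
STORE 0 → []
PUSH 10 → [10]
PUSH 10 → [10, 10]
STORE 0 → [10]
NEG     → [-10]
POP     → []
LOAD 0  → [10]
POP     → []
PUSH 4  → [4]
DUP     → [4, 4]
ADD     → [8]
PUSH 3  → [8, 3]
DUP     → [8, 3, 3]
PUSH 8  → [8, 3, 3, 8]
MUL     → [8, 3, 24]
ROT     → [3, 24, 8]

10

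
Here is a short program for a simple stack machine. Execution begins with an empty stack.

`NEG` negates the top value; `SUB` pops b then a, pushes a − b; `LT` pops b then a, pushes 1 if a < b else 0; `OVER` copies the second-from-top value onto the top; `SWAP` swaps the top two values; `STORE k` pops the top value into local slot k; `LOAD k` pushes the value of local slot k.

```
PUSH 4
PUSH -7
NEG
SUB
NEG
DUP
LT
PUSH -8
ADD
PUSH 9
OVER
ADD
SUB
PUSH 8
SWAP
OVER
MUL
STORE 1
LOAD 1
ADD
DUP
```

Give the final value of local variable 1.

PUSH 4  : 4
PUSH -7 : 4 -7
NEG     : 4 7
SUB     : -3
NEG     : 3
DUP     : 3 3
LT      : 0
PUSH -8 : 0 -8
ADD     : -8
PUSH 9  : -8 9
OVER    : -8 9 -8
ADD     : -8 1
SUB     : -9
PUSH 8  : -9 8
SWAP    : 8 -9
OVER    : 8 -9 8
MUL     : 8 -72
STORE 1 : 8
LOAD 1  : 8 -72
ADD     : -64
DUP     : -64 -64

-72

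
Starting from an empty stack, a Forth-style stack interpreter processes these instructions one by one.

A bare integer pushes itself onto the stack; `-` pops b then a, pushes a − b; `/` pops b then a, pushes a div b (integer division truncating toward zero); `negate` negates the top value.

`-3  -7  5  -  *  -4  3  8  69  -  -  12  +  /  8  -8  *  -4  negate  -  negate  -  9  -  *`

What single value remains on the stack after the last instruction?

-2772

-3     → [-3]
-7     → [-3, -7]
5      → [-3, -7, 5]
-      → [-3, -12]
*      → [36]
-4     → [36, -4]
3      → [36, -4, 3]
8      → [36, -4, 3, 8]
69     → [36, -4, 3, 8, 69]
-      → [36, -4, 3, -61]
-      → [36, -4, 64]
12     → [36, -4, 64, 12]
+      → [36, -4, 76]
/      → [36, 0]
8      → [36, 0, 8]
-8     → [36, 0, 8, -8]
*      → [36, 0, -64]
-4     → [36, 0, -64, -4]
negate → [36, 0, -64, 4]
-      → [36, 0, -68]
negate → [36, 0, 68]
-      → [36, -68]
9      → [36, -68, 9]
-      → [36, -77]
*      → [-2772]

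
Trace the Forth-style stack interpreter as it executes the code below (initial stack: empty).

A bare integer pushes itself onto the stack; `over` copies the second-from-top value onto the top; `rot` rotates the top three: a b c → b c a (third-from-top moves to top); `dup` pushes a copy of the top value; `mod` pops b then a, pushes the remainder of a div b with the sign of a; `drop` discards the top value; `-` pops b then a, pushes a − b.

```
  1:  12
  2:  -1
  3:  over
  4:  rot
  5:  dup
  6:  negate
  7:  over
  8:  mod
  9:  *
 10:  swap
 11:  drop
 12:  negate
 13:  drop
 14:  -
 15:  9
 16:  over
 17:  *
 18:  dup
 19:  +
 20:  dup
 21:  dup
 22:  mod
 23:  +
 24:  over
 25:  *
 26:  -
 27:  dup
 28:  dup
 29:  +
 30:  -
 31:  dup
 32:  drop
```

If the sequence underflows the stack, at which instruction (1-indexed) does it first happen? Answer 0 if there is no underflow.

12      12
-1      12 -1
over    12 -1 12
rot     -1 12 12
dup     -1 12 12 12
negate  -1 12 12 -12
over    -1 12 12 -12 12
mod     -1 12 12 0
*       -1 12 0
swap    -1 0 12
drop    -1 0
negate  -1 0
drop    -1
-  — needs 2 operands, stack has 1 → underflow

14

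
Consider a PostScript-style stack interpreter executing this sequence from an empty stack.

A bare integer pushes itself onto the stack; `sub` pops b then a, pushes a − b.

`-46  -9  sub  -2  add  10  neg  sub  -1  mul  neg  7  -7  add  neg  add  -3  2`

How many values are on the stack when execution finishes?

-46 → [-46]
-9  → [-46, -9]
sub → [-37]
-2  → [-37, -2]
add → [-39]
10  → [-39, 10]
neg → [-39, -10]
sub → [-29]
-1  → [-29, -1]
mul → [29]
neg → [-29]
7   → [-29, 7]
-7  → [-29, 7, -7]
add → [-29, 0]
neg → [-29, 0]
add → [-29]
-3  → [-29, -3]
2   → [-29, -3, 2]

3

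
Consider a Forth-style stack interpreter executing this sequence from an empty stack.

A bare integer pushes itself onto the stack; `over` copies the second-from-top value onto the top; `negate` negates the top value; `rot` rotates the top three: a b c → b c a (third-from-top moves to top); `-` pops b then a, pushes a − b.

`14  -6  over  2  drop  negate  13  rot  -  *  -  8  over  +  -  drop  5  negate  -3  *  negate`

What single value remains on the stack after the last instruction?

14     : [14]
-6     : [14, -6]
over   : [14, -6, 14]
2      : [14, -6, 14, 2]
drop   : [14, -6, 14]
negate : [14, -6, -14]
13     : [14, -6, -14, 13]
rot    : [14, -14, 13, -6]
-      : [14, -14, 19]
*      : [14, -266]
-      : [280]
8      : [280, 8]
over   : [280, 8, 280]
+      : [280, 288]
-      : [-8]
drop   : []
5      : [5]
negate : [-5]
-3     : [-5, -3]
*      : [15]
negate : [-15]

-15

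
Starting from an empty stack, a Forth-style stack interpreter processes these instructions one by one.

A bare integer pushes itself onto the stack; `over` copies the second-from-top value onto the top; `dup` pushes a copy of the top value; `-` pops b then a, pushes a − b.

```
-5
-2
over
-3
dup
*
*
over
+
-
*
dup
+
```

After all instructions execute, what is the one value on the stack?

-5   -> [-5]
-2   -> [-5, -2]
over -> [-5, -2, -5]
-3   -> [-5, -2, -5, -3]
dup  -> [-5, -2, -5, -3, -3]
*    -> [-5, -2, -5, 9]
*    -> [-5, -2, -45]
over -> [-5, -2, -45, -2]
+    -> [-5, -2, -47]
-    -> [-5, 45]
*    -> [-225]
dup  -> [-225, -225]
+    -> [-450]

-450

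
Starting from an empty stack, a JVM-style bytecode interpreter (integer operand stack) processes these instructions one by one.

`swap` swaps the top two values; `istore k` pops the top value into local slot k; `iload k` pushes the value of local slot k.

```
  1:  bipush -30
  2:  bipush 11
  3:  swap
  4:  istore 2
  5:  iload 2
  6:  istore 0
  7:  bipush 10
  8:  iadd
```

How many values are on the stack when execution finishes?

bipush -30 → -30
bipush 11  → -30 11
swap       → 11 -30
istore 2   → 11
iload 2    → 11 -30
istore 0   → 11
bipush 10  → 11 10
iadd       → 21

1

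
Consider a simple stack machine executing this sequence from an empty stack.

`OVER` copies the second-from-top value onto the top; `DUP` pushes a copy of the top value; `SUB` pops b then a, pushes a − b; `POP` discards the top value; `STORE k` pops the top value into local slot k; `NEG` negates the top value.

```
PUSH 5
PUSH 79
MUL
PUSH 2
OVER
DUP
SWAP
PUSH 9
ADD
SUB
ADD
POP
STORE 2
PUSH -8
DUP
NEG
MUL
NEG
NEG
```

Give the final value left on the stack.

PUSH 5  : [5]
PUSH 79 : [5, 79]
MUL     : [395]
PUSH 2  : [395, 2]
OVER    : [395, 2, 395]
DUP     : [395, 2, 395, 395]
SWAP    : [395, 2, 395, 395]
PUSH 9  : [395, 2, 395, 395, 9]
ADD     : [395, 2, 395, 404]
SUB     : [395, 2, -9]
ADD     : [395, -7]
POP     : [395]
STORE 2 : []
PUSH -8 : [-8]
DUP     : [-8, -8]
NEG     : [-8, 8]
MUL     : [-64]
NEG     : [64]
NEG     : [-64]

-64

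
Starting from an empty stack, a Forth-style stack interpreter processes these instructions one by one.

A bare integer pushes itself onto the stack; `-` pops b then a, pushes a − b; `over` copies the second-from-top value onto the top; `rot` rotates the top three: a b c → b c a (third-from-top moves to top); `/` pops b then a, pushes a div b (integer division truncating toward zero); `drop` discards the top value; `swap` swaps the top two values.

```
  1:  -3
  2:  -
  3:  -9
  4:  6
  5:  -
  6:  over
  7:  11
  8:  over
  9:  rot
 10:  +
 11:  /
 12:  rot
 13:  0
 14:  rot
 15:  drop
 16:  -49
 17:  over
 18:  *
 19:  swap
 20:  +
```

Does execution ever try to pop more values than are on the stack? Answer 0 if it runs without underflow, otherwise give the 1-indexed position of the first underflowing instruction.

2

-3  -3
-  — needs 2 operands, stack has 1 → underflow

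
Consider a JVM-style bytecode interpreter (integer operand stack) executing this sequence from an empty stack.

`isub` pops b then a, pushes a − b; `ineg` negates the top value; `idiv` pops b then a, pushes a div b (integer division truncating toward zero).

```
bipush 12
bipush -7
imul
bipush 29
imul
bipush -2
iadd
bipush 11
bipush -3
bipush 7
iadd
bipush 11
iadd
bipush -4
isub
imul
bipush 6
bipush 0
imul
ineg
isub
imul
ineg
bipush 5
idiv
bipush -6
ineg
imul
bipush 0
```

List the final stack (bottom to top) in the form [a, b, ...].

[611448, 0]

bipush 12 : [12]
bipush -7 : [12, -7]
imul      : [-84]
bipush 29 : [-84, 29]
imul      : [-2436]
bipush -2 : [-2436, -2]
iadd      : [-2438]
bipush 11 : [-2438, 11]
bipush -3 : [-2438, 11, -3]
bipush 7  : [-2438, 11, -3, 7]
iadd      : [-2438, 11, 4]
bipush 11 : [-2438, 11, 4, 11]
iadd      : [-2438, 11, 15]
bipush -4 : [-2438, 11, 15, -4]
isub      : [-2438, 11, 19]
imul      : [-2438, 209]
bipush 6  : [-2438, 209, 6]
bipush 0  : [-2438, 209, 6, 0]
imul      : [-2438, 209, 0]
ineg      : [-2438, 209, 0]
isub      : [-2438, 209]
imul      : [-509542]
ineg      : [509542]
bipush 5  : [509542, 5]
idiv      : [101908]
bipush -6 : [101908, -6]
ineg      : [101908, 6]
imul      : [611448]
bipush 0  : [611448, 0]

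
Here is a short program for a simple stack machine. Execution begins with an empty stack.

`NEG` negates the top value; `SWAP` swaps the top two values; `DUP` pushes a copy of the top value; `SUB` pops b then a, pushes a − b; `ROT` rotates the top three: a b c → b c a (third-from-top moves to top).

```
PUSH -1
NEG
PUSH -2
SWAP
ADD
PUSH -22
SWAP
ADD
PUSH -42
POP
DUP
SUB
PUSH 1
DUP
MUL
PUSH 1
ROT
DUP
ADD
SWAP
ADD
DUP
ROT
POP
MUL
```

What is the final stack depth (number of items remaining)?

1

PUSH -1  → -1
NEG      → 1
PUSH -2  → 1 -2
SWAP     → -2 1
ADD      → -1
PUSH -22 → -1 -22
SWAP     → -22 -1
ADD      → -23
PUSH -42 → -23 -42
POP      → -23
DUP      → -23 -23
SUB      → 0
PUSH 1   → 0 1
DUP      → 0 1 1
MUL      → 0 1
PUSH 1   → 0 1 1
ROT      → 1 1 0
DUP      → 1 1 0 0
ADD      → 1 1 0
SWAP     → 1 0 1
ADD      → 1 1
DUP      → 1 1 1
ROT      → 1 1 1
POP      → 1 1
MUL      → 1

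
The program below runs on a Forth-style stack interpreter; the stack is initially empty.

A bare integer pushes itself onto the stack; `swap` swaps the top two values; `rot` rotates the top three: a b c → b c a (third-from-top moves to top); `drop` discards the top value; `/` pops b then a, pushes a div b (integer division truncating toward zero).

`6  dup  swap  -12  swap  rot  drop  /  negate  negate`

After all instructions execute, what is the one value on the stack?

6      → 6
dup    → 6 6
swap   → 6 6
-12    → 6 6 -12
swap   → 6 -12 6
rot    → -12 6 6
drop   → -12 6
/      → -2
negate → 2
negate → -2

-2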